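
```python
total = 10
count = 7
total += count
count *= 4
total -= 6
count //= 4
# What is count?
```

Trace:
`total = 10` → total = 10
`count = 7` → count = 7
`total += count` → total = 17
`count *= 4` → count = 28
`total -= 6` → total = 11
`count //= 4` → count = 7
So count = 7

Answer: 7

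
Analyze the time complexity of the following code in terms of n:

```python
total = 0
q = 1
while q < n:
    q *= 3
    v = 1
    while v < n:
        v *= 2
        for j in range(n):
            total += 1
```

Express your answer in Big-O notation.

Each loop level contributes: log n × log n × n. Multiplying the contributions gives O(n log² n).

Answer: O(n log² n)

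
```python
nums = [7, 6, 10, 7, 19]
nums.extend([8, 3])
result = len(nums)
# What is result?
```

Trace:
`nums = [7, 6, 10, 7, 19]` → nums = [7, 6, 10, 7, 19]
`nums.extend([8, 3])` → nums = [7, 6, 10, 7, 19, 8, 3]
`result = len(nums)` → result = 7
So result = 7

Answer: 7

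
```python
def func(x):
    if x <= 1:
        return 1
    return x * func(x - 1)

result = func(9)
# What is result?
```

func(9) = 9 * 8 * 7 * 6 * 5 * 4 * 3 * 2 * 1 = 362880

Answer: 362880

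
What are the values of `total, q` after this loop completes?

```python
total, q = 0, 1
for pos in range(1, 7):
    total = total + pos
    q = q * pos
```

Sum and factorial of 1 to 6
`total, q` takes the values: (0, 1) → (1, 1) → (3, 1) → (3, 2) → (6, 2) → (6, 6) → (10, 6) → (10, 24) → (15, 24) → (15, 120) → (21, 120) → (21, 720)

Answer: 21, 720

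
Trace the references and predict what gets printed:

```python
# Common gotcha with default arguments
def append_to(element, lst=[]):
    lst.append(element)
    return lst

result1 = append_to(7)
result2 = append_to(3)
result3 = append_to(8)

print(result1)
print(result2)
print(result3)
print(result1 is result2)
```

Key concept: mutable default argument gotcha.
Step by step:
`result1 = append_to(7)` → result1 = [7]
`result2 = append_to(3)` → result1 = [7, 3] (same object as result2); result2 = [7, 3] (same object as result1)
`result3 = append_to(8)` → result1 = [7, 3, 8] (same object as result2, result3); result2 = [7, 3, 8] (same object as result1, result3); result3 = [7, 3, 8] (same object as result1, result2)
`print(result1)` → prints [7, 3, 8]
`print(result2)` → prints [7, 3, 8]
`print(result3)` → prints [7, 3, 8]
`print(result1 is result2)` → prints True

Answer:
[7, 3, 8]
[7, 3, 8]
[7, 3, 8]
True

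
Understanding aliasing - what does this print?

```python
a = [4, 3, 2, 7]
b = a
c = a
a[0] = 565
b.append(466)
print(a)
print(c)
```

Key concept: multiple aliases.
Step by step:
`a = [4, 3, 2, 7]` → a = [4, 3, 2, 7]
`b = a` → b = [4, 3, 2, 7] (same object as a)
`c = a` → c = [4, 3, 2, 7] (same object as a, b)
`a[0] = 565` → a = [565, 3, 2, 7] (same object as b, c); b = [565, 3, 2, 7] (same object as a, c); c = [565, 3, 2, 7] (same object as a, b)
`b.append(466)` → a = [565, 3, 2, 7, 466] (same object as b, c); b = [565, 3, 2, 7, 466] (same object as a, c); c = [565, 3, 2, 7, 466] (same object as a, b)
`print(a)` → prints [565, 3, 2, 7, 466]
`print(c)` → prints [565, 3, 2, 7, 466]

Answer:
[565, 3, 2, 7, 466]
[565, 3, 2, 7, 466]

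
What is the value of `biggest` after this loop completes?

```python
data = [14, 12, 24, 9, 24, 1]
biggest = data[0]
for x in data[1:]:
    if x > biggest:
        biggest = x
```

Maximum of [14, 12, 24, 9, 24, 1]
`biggest` takes the values: 14 → 24

Answer: 24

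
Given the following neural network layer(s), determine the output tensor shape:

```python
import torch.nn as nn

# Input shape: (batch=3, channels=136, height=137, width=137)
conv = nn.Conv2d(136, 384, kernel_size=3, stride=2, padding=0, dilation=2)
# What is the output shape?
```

Input: (3, 136, 137, 137) -> Output: (3, 384, 67, 67)

Answer: (3, 384, 67, 67)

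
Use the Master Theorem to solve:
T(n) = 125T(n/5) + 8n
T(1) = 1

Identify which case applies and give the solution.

a=125, b=5, f(n)=8n. log_5(125) = 3. Since c=1 < 3, Case 1 applies: T(n) = Θ(n^log_b(a)) = O(n^3).

Answer: O(n^3) - Case 1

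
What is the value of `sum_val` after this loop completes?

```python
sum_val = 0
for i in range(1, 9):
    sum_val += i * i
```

Sum of squares 1² to 8² = 204
`sum_val` takes the values: 0 → 1 → 5 → 14 → 30 → 55 → 91 → 140 → 204

Answer: 204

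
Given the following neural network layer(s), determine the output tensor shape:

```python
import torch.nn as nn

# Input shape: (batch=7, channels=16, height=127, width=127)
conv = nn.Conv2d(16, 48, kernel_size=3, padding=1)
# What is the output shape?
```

Input: (7, 16, 127, 127) -> Output: (7, 48, 127, 127)

Answer: (7, 48, 127, 127)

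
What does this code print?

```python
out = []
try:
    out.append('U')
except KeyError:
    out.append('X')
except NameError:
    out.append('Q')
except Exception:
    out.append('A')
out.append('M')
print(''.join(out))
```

Execution trace: 'U' (try body, no exception) → 'M' (after the try/except). Output: UM

Answer: UM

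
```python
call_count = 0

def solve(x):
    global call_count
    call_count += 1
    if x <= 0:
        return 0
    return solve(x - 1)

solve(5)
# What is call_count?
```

Linear recursion stepping by 1: 6 calls from x=5 down to ≤0.

Answer: 6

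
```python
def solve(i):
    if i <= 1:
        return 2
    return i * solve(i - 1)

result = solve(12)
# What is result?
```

solve(12) = 12 * 11 * 10 * 9 * 8 * 7 * 6 * 5 * 4 * 3 * 2 * 2 = 958003200

Answer: 958003200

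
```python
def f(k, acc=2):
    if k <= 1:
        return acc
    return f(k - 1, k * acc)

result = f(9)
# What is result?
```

Accumulator trace (n, acc): (9, 2) -> (8, 18) -> (7, 144) -> (6, 1008) -> (5, 6048) -> (4, 30240) -> (3, 120960) -> (2, 362880) -> (1, 725760) -> return 725760

Answer: 725760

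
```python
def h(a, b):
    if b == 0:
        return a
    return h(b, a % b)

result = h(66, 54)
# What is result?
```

h(66, 54) -> h(54, 12) -> h(12, 6) -> h(6, 0) -> 6

Answer: 6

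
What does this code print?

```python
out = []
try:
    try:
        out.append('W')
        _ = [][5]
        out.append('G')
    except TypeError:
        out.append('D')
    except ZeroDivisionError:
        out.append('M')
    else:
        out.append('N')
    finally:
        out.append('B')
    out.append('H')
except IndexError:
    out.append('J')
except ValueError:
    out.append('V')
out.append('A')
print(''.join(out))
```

Execution trace: 'W' (inner try body) → 'B' (inner finally) → 'J' (except IndexError) → 'A' (after the try/except). Output: WBJA

Answer: WBJA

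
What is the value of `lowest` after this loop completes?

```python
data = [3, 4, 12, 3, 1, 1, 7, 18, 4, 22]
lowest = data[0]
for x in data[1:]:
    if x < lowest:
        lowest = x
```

Minimum of [3, 4, 12, 3, 1, 1, 7, 18, 4, 22]
`lowest` takes the values: 3 → 1

Answer: 1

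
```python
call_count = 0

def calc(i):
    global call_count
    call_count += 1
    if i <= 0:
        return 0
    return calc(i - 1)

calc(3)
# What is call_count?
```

Linear recursion stepping by 1: 4 calls from i=3 down to ≤0.

Answer: 4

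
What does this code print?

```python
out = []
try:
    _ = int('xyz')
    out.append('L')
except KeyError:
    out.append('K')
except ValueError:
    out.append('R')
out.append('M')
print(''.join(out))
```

Execution trace: 'R' (except ValueError) → 'M' (after the try/except). Output: RM

Answer: RM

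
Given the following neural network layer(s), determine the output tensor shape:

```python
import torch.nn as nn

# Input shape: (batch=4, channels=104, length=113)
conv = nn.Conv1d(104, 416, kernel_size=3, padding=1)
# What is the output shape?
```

Input: (4, 104, 113) -> Output: (4, 416, 113)

Answer: (4, 416, 113)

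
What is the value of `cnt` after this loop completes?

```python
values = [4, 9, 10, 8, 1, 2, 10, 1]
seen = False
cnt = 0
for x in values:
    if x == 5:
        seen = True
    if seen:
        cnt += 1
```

Count elements after first 5 in [4, 9, 10, 8, 1, 2, 10, 1]
`cnt` takes the values: 0

Answer: 0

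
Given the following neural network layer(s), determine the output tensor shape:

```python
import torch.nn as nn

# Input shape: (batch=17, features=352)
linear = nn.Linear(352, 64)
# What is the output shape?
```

Input: (17, 352) -> Output: (17, 64)

Answer: (17, 64)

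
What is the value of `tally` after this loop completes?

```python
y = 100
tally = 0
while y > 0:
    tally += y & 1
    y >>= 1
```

Count set bits in 100 (binary: 0b1100100)
`tally` takes the values: 0 → 1 → 2 → 3

Answer: 3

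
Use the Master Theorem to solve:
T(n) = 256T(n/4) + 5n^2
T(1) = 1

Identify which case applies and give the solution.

a=256, b=4, f(n)=5n^2. log_4(256) = 4. Since c=2 < 4, Case 1 applies: T(n) = Θ(n^log_b(a)) = O(n^4).

Answer: O(n^4) - Case 1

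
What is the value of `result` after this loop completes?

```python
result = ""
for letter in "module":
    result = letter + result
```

Reverse 'module'
`result` takes the values: "" → "m" → "om" → "dom" → "udom" → "ludom" → "eludom"

Answer: "eludom"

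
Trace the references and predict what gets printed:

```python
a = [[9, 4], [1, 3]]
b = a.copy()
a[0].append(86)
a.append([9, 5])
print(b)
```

Key concept: shallow copy with nested lists.
Step by step:
`a = [[9, 4], [1, 3]]` → a = [[9, 4], [1, 3]]
`b = a.copy()` → b = [[9, 4], [1, 3]]
`a[0].append(86)` → a = [[9, 4, 86], [1, 3]]; b = [[9, 4, 86], [1, 3]]
`a.append([9, 5])` → a = [[9, 4, 86], [1, 3], [9, 5]]
`print(b)` → prints [[9, 4, 86], [1, 3]]

Answer: [[9, 4, 86], [1, 3]]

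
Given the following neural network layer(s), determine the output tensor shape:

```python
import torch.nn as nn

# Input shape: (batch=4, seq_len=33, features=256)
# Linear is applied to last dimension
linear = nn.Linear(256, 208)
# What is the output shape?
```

Input: (4, 33, 256) -> Output: (4, 33, 208)

Answer: (4, 33, 208)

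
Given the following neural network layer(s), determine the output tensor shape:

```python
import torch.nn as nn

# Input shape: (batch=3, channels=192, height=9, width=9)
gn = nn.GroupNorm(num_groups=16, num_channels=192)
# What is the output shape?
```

Input: (3, 192, 9, 9) -> Output: (3, 192, 9, 9)

Answer: (3, 192, 9, 9)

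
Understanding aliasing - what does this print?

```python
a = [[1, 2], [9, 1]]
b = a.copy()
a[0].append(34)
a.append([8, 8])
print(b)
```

Key concept: shallow copy with nested lists.
Step by step:
`a = [[1, 2], [9, 1]]` → a = [[1, 2], [9, 1]]
`b = a.copy()` → b = [[1, 2], [9, 1]]
`a[0].append(34)` → a = [[1, 2, 34], [9, 1]]; b = [[1, 2, 34], [9, 1]]
`a.append([8, 8])` → a = [[1, 2, 34], [9, 1], [8, 8]]
`print(b)` → prints [[1, 2, 34], [9, 1]]

Answer: [[1, 2, 34], [9, 1]]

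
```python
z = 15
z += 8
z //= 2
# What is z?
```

Trace:
`z = 15` → z = 15
`z += 8` → z = 23
`z //= 2` → z = 11
So z = 11

Answer: 11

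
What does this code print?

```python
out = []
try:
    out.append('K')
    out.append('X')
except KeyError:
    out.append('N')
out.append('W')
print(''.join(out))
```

Execution trace: 'K' (try body) → 'X' (try body, no exception) → 'W' (after the try/except). Output: KXW

Answer: KXW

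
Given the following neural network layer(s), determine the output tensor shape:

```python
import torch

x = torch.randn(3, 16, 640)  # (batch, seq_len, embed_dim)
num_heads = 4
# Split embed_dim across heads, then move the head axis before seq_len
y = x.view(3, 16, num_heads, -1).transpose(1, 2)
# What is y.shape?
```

Input: (3, 16, 640) -> head_dim = 640 // 4 = 160; after view: (3, 16, 4, 160) -> after transpose(1, 2): (3, 4, 16, 160) -> Output: (3, 4, 16, 160)

Answer: (3, 4, 16, 160)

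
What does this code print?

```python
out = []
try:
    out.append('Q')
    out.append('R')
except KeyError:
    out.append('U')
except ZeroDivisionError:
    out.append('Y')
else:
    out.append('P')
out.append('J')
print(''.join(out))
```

Execution trace: 'Q' (try body) → 'R' (try body, no exception) → 'P' (else) → 'J' (after the try/except). Output: QRPJ

Answer: QRPJ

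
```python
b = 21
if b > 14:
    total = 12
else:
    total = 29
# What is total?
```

Trace:
`b = 21` → b = 21
`if b > 14: ...` → b > 14 is True → total = 12
So total = 12

Answer: 12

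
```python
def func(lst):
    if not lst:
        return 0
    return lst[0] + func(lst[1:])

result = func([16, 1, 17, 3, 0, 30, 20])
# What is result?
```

16 + 1 + 17 + 3 + 0 + 30 + 20 + 0 = 87

Answer: 87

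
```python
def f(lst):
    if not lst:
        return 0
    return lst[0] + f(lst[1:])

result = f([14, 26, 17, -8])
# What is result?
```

14 + 26 + 17 + (-8) + 0 = 49

Answer: 49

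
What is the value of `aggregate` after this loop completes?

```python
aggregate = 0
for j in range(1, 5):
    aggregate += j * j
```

Sum of squares 1² to 4² = 30
`aggregate` takes the values: 0 → 1 → 5 → 14 → 30

Answer: 30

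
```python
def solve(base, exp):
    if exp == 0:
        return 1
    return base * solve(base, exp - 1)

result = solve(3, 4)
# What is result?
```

solve(3, 4) = 3 * 3 * 3 * 3 = 81

Answer: 81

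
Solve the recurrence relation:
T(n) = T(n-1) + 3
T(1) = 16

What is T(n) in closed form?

Unrolling: T(n) = T(1) + 3·(n-1) = 16 + 3(n-1) = 3n + 13.

Answer: T(n) = 3n + 13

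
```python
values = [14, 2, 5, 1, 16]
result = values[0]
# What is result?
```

Trace:
`values = [14, 2, 5, 1, 16]` → values = [14, 2, 5, 1, 16]
`result = values[0]` → result = 14
So result = 14

Answer: 14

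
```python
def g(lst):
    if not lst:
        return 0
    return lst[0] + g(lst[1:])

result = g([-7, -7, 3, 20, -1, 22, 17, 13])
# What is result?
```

(-7) + (-7) + 3 + 20 + (-1) + 22 + 17 + 13 + 0 = 60

Answer: 60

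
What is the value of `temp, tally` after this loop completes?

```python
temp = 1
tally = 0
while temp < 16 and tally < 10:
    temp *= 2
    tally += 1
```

Double until >= 16 or 10 iterations
`temp, tally` takes the values: (1, 0) → (2, 0) → (2, 1) → (4, 1) → (4, 2) → (8, 2) → (8, 3) → (16, 3) → (16, 4)

Answer: 16, 4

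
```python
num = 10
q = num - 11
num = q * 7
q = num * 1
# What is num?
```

Trace:
`num = 10` → num = 10
`q = num - 11` → q = -1
`num = q * 7` → num = -7
`q = num * 1` → q = -7
So num = -7

Answer: -7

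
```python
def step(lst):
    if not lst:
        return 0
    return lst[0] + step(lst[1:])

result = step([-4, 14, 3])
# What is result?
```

(-4) + 14 + 3 + 0 = 13

Answer: 13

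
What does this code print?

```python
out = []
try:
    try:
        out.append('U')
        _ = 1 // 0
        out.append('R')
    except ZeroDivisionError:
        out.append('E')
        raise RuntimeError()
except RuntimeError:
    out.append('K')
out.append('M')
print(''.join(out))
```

Execution trace: 'U' (inner try body) → 'E' (inner except ZeroDivisionError) → 'K' (outer except RuntimeError) → 'M' (after the try/except). Output: UEKM

Answer: UEKM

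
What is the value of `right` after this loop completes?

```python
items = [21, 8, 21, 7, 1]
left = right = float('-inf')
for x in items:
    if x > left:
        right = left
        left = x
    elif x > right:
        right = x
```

Second largest (with repeats) in [21, 8, 21, 7, 1]
`right` takes the values: -inf → 8 → 21

Answer: 21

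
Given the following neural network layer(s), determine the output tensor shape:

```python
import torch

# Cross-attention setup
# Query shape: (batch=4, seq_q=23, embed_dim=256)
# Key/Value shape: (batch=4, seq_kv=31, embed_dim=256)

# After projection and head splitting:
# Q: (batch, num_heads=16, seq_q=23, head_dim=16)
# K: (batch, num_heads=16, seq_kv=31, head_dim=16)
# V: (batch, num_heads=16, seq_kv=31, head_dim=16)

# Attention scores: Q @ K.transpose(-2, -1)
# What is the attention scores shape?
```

Input: (4, 23, 256) -> Output: (4, 16, 23, 31)

Answer: (4, 16, 23, 31)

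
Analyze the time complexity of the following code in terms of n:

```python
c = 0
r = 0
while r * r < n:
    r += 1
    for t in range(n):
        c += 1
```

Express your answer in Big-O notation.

Each loop level contributes: √n × n. Multiplying the contributions gives O(n√n).

Answer: O(n√n)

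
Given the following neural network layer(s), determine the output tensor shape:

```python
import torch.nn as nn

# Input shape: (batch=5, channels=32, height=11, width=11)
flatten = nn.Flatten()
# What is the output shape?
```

Input: (5, 32, 11, 11) -> Output: (5, 3872)

Answer: (5, 3872)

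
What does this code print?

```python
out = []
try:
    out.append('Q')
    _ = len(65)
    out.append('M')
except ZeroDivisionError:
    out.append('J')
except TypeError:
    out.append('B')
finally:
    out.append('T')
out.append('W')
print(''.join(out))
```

Execution trace: 'Q' (try body) → 'B' (except TypeError) → 'T' (finally) → 'W' (after the try/except). Output: QBTW

Answer: QBTW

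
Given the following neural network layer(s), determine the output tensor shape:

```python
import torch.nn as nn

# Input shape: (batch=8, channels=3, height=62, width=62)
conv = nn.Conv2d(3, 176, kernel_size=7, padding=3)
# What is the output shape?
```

Input: (8, 3, 62, 62) -> Output: (8, 176, 62, 62)

Answer: (8, 176, 62, 62)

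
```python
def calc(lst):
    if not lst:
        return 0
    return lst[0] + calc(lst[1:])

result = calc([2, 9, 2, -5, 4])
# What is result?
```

2 + 9 + 2 + (-5) + 4 + 0 = 12

Answer: 12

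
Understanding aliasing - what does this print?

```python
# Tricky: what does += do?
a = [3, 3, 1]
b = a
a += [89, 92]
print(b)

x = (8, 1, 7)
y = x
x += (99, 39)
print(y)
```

Key concept: += behavior differs for mutable vs immutable.
Step by step:
`a = [3, 3, 1]` → a = [3, 3, 1]
`b = a` → b = [3, 3, 1] (same object as a)
`a += [89, 92]` → a = [3, 3, 1, 89, 92] (same object as b); b = [3, 3, 1, 89, 92] (same object as a)
`print(b)` → prints [3, 3, 1, 89, 92]
`x = (8, 1, 7)` → x = (8, 1, 7)
`y = x` → y = (8, 1, 7)
`x += (99, 39)` → x = (8, 1, 7, 99, 39)
`print(y)` → prints (8, 1, 7)

Answer:
[3, 3, 1, 89, 92]
(8, 1, 7)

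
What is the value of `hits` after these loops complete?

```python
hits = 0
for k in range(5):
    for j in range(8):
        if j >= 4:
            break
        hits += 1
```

Inner breaks at 4, outer runs 5 times
`hits` takes the values: 0 → 1 → 2 → 3 → 4 → 5 → 6 → 7 → 8 → 9 → 10 → 11 → 12 → 13 → 14 → 15 → 16 → 17 → 18 → 19 → 20

Answer: 20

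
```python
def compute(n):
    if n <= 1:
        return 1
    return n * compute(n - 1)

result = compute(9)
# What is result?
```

compute(9) = 9 * 8 * 7 * 6 * 5 * 4 * 3 * 2 * 1 = 362880

Answer: 362880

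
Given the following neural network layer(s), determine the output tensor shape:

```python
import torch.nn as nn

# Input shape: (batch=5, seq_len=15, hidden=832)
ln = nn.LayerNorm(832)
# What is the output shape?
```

Input: (5, 15, 832) -> Output: (5, 15, 832)

Answer: (5, 15, 832)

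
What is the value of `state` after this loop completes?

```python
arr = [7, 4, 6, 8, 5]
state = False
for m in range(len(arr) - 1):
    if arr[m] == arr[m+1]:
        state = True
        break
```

Check consecutive duplicates in [7, 4, 6, 8, 5]
`state` takes the values: False

Answer: False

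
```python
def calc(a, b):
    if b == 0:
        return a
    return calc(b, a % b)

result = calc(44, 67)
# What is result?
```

calc(44, 67) -> calc(67, 44) -> calc(44, 23) -> calc(23, 21) -> calc(21, 2) -> calc(2, 1) -> calc(1, 0) -> 1

Answer: 1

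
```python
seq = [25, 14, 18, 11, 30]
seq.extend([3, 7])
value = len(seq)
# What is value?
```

Trace:
`seq = [25, 14, 18, 11, 30]` → seq = [25, 14, 18, 11, 30]
`seq.extend([3, 7])` → seq = [25, 14, 18, 11, 30, 3, 7]
`value = len(seq)` → value = 7
So value = 7

Answer: 7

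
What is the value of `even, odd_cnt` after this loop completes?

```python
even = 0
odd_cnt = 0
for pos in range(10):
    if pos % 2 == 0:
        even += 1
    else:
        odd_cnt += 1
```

Count evens and odds in range(10)
`even, odd_cnt` takes the values: (0, 0) → (1, 0) → (1, 1) → (2, 1) → (2, 2) → (3, 2) → (3, 3) → (4, 3) → (4, 4) → (5, 4) → (5, 5)

Answer: 5, 5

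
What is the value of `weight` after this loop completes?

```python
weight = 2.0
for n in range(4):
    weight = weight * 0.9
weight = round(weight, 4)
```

Exponential decay: 2.0 * 0.9^4
`weight` takes the values: 2.0 → 1.8 → 1.62 → 1.458 → 1.3122

Answer: 1.3122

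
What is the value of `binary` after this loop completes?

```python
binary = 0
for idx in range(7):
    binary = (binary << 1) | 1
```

Build 7 consecutive 1-bits: 0b1111111
`binary` takes the values: 0 → 1 → 3 → 7 → 15 → 31 → 63 → 127

Answer: 127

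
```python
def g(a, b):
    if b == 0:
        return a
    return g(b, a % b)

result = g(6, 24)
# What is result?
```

g(6, 24) -> g(24, 6) -> g(6, 0) -> 6

Answer: 6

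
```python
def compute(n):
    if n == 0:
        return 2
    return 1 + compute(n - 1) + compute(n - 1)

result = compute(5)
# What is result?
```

compute(n) = 1 + 2·compute(n-1), compute(0)=2. Closed form: (2+1)·2^5 - 1 = 95.

Answer: 95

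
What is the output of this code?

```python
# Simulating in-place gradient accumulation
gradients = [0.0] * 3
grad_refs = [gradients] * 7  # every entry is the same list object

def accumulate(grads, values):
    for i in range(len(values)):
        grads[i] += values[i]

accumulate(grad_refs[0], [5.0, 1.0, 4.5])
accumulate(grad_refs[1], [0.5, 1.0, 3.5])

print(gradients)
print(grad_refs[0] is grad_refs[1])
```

Key concept: gradient accumulation aliasing.
Step by step:
`gradients = [0.0] * 3` → gradients = [0.0, 0.0, 0.0]
`grad_refs = [gradients] * 7` → grad_refs = [[0.0, 0.0, 0.0], [0.0, 0.0, 0.0], [0.0, 0.0, 0.0], [0.0, 0.0, 0.0], [0.0, 0.0, 0.0], [0.0, 0.0, 0.0], [0.0, 0.0, 0.0]]
`accumulate(grad_refs[0], [5.0, 1.0, 4.5])` → gradients = [5.0, 1.0, 4.5]; grad_refs = [[5.0, 1.0, 4.5], [5.0, 1.0, 4.5], [5.0, 1.0, 4.5], [5.0, 1.0, 4.5], [5.0, 1.0, 4.5], [5.0, 1.0, 4.5], [5.0, 1.0, 4.5]]
`accumulate(grad_refs[1], [0.5, 1.0, 3.5])` → gradients = [5.5, 2.0, 8.0]; grad_refs = [[5.5, 2.0, 8.0], [5.5, 2.0, 8.0], [5.5, 2.0, 8.0], [5.5, 2.0, 8.0], [5.5, 2.0, 8.0], [5.5, 2.0, 8.0], [5.5, 2.0, 8.0]]
`print(gradients)` → prints [5.5, 2.0, 8.0]
`print(grad_refs[0] is grad_refs[1])` → prints True

Answer:
[5.5, 2.0, 8.0]
True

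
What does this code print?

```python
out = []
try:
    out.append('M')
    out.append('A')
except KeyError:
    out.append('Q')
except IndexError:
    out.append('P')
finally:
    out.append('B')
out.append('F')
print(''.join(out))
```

Execution trace: 'M' (try body) → 'A' (try body, no exception) → 'B' (finally) → 'F' (after the try/except). Output: MABF

Answer: MABF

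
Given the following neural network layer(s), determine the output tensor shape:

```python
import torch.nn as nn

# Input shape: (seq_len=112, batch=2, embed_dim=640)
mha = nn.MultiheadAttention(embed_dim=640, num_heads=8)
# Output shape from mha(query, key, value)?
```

Input: (112, 2, 640) -> Output: (112, 2, 640)

Answer: (112, 2, 640)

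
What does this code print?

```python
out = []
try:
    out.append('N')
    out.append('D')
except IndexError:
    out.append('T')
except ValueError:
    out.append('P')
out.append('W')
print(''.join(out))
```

Execution trace: 'N' (try body) → 'D' (try body, no exception) → 'W' (after the try/except). Output: NDW

Answer: NDW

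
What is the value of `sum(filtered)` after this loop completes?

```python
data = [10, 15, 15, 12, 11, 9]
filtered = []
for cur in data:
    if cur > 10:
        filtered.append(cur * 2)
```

Sum of doubled values > 10
`filtered` takes the values: [] → [30] → [30, 30] → [30, 30, 24] → [30, 30, 24, 22]
So `sum(filtered)` = 106

Answer: 106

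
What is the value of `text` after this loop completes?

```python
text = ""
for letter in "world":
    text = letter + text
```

Reverse 'world'
`text` takes the values: "" → "w" → "ow" → "row" → "lrow" → "dlrow"

Answer: "dlrow"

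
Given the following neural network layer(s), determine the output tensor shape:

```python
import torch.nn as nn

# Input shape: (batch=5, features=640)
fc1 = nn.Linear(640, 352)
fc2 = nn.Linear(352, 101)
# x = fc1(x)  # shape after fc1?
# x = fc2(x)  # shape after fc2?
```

Input: (5, 640) -> after fc1: (5, 352) -> Output: (5, 101)

Answer: (5, 101)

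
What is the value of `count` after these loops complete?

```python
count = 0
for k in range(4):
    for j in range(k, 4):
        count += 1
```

Upper triangle: 4 + 3 + ... + 1
`count` takes the values: 0 → 1 → 2 → 3 → 4 → 5 → 6 → 7 → 8 → 9 → 10

Answer: 10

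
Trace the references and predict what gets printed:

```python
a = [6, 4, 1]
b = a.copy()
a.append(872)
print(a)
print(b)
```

Key concept: list.copy() creates independent copy.
Step by step:
`a = [6, 4, 1]` → a = [6, 4, 1]
`b = a.copy()` → b = [6, 4, 1]
`a.append(872)` → a = [6, 4, 1, 872]
`print(a)` → prints [6, 4, 1, 872]
`print(b)` → prints [6, 4, 1]

Answer:
[6, 4, 1, 872]
[6, 4, 1]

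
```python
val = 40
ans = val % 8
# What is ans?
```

Trace:
`val = 40` → val = 40
`ans = val % 8` → ans = 0
So ans = 0

Answer: 0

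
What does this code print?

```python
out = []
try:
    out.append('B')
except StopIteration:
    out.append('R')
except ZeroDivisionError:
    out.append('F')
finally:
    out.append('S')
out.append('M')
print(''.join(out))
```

Execution trace: 'B' (try body, no exception) → 'S' (finally) → 'M' (after the try/except). Output: BSM

Answer: BSM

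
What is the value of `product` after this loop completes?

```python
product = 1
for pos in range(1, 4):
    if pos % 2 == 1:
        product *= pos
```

Product of odd numbers 1 to 3
`product` takes the values: 1 → 3

Answer: 3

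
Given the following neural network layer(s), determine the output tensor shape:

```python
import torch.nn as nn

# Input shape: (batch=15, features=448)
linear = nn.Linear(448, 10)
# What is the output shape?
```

Input: (15, 448) -> Output: (15, 10)

Answer: (15, 10)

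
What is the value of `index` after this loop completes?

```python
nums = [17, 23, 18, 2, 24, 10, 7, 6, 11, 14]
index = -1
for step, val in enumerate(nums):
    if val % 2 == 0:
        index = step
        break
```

First even number index in [17, 23, 18, 2, 24, 10, 7, 6, 11, 14]
`index` takes the values: -1 → 2

Answer: 2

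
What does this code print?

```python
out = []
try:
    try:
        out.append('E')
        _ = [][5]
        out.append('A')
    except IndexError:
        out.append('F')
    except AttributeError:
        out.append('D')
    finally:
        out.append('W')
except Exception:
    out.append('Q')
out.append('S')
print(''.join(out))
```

Execution trace: 'E' (inner try body) → 'F' (inner except IndexError) → 'W' (inner finally) → 'S' (after the try/except). Output: EFWS

Answer: EFWS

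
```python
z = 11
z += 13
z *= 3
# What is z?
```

Trace:
`z = 11` → z = 11
`z += 13` → z = 24
`z *= 3` → z = 72
So z = 72

Answer: 72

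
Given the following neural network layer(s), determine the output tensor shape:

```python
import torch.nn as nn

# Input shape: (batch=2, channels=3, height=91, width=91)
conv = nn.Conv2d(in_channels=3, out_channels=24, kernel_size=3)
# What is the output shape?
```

Input: (2, 3, 91, 91) -> Output: (2, 24, 89, 89)

Answer: (2, 24, 89, 89)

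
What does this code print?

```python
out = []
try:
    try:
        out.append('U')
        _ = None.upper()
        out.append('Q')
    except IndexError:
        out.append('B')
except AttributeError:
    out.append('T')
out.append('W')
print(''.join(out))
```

Execution trace: 'U' (try body) → 'T' (outer except AttributeError) → 'W' (after the try/except). Output: UTW

Answer: UTW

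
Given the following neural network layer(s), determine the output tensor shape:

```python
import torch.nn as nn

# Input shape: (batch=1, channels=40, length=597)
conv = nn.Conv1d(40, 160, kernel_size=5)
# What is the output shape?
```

Input: (1, 40, 597) -> Output: (1, 160, 593)

Answer: (1, 160, 593)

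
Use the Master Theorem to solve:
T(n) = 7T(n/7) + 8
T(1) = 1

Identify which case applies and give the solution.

a=7, b=7, f(n)=8. log_7(7) = 1. Since c=0 < 1, Case 1 applies: T(n) = Θ(n^log_b(a)) = O(n).

Answer: O(n) - Case 1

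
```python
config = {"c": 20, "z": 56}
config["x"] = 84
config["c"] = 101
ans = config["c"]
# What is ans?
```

Trace:
`config = {"c": 20, "z": 56}` → config = {'c': 20, 'z': 56}
`config["x"] = 84` → config = {'c': 20, 'z': 56, 'x': 84}
`config["c"] = 101` → config = {'c': 101, 'z': 56, 'x': 84}
`ans = config["c"]` → ans = 101
So ans = 101

Answer: 101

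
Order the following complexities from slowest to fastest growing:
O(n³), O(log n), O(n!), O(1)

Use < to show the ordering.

Ordered by growth rate: O(1) < O(log n) < O(n³) < O(n!)

Answer: O(1) < O(log n) < O(n³) < O(n!)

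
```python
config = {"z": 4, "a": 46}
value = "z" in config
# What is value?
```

Trace:
`config = {"z": 4, "a": 46}` → config = {'z': 4, 'a': 46}
`value = "z" in config` → value = True
So value = True

Answer: True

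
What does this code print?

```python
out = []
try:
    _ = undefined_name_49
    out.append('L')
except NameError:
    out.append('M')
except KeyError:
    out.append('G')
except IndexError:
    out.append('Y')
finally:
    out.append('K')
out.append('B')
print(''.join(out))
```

Execution trace: 'M' (except NameError) → 'K' (finally) → 'B' (after the try/except). Output: MKB

Answer: MKB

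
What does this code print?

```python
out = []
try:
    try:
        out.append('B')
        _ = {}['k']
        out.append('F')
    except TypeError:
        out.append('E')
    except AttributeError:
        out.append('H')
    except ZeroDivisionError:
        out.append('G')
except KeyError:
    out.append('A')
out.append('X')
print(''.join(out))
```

Execution trace: 'B' (try body) → 'A' (outer except KeyError) → 'X' (after the try/except). Output: BAX

Answer: BAX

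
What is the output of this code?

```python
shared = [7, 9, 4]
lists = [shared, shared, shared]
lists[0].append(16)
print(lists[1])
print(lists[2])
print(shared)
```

Key concept: list of same reference.
Step by step:
`shared = [7, 9, 4]` → shared = [7, 9, 4]
`lists = [shared, shared, shared]` → lists = [[7, 9, 4], [7, 9, 4], [7, 9, 4]]
`lists[0].append(16)` → shared = [7, 9, 4, 16]; lists = [[7, 9, 4, 16], [7, 9, 4, 16], [7, 9, 4, 16]]
`print(lists[1])` → prints [7, 9, 4, 16]
`print(lists[2])` → prints [7, 9, 4, 16]
`print(shared)` → prints [7, 9, 4, 16]

Answer:
[7, 9, 4, 16]
[7, 9, 4, 16]
[7, 9, 4, 16]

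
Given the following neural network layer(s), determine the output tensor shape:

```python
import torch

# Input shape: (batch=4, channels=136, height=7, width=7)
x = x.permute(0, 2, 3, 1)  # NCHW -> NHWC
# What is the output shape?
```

Input: (4, 136, 7, 7) -> Output: (4, 7, 7, 136)

Answer: (4, 7, 7, 136)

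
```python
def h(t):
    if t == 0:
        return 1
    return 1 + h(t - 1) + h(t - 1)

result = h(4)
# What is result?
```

h(t) = 1 + 2·h(t-1), h(0)=1. Closed form: (1+1)·2^4 - 1 = 31.

Answer: 31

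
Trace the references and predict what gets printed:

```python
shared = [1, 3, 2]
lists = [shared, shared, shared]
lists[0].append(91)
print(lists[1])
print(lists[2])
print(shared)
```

Key concept: list of same reference.
Step by step:
`shared = [1, 3, 2]` → shared = [1, 3, 2]
`lists = [shared, shared, shared]` → lists = [[1, 3, 2], [1, 3, 2], [1, 3, 2]]
`lists[0].append(91)` → shared = [1, 3, 2, 91]; lists = [[1, 3, 2, 91], [1, 3, 2, 91], [1, 3, 2, 91]]
`print(lists[1])` → prints [1, 3, 2, 91]
`print(lists[2])` → prints [1, 3, 2, 91]
`print(shared)` → prints [1, 3, 2, 91]

Answer:
[1, 3, 2, 91]
[1, 3, 2, 91]
[1, 3, 2, 91]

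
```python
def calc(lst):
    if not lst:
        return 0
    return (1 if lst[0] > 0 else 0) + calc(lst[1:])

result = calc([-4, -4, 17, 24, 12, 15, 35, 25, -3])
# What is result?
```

Count of positive elements in [-4, -4, 17, 24, 12, 15, 35, 25, -3] = 6

Answer: 6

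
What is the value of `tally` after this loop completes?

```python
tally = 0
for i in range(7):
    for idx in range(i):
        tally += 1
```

Triangle number: 0+1+2+...+6
`tally` takes the values: 0 → 1 → 2 → 3 → 4 → 5 → 6 → 7 → 8 → 9 → 10 → 11 → 12 → 13 → 14 → 15 → 16 → 17 → 18 → 19 → 20 → 21

Answer: 21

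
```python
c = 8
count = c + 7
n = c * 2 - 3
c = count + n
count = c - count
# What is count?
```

Trace:
`c = 8` → c = 8
`count = c + 7` → count = 15
`n = c * 2 - 3` → n = 13
`c = count + n` → c = 28
`count = c - count` → count = 13
So count = 13

Answer: 13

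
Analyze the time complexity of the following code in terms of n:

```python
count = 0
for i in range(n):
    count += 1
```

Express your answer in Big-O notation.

Each loop level contributes: n. Multiplying the contributions gives O(n).

Answer: O(n)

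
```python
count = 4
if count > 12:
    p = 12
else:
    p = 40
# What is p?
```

Trace:
`count = 4` → count = 4
`if count > 12: ...` → count > 12 is False, take else branch → p = 40
So p = 40

Answer: 40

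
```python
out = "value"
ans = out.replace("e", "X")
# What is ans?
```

Trace:
`out = "value"` → out = 'value'
`ans = out.replace("e", "X")` → ans = 'valuX'
So ans = 'valuX'

Answer: 'valuX'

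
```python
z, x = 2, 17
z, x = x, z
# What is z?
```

Trace:
`z, x = 2, 17` → z = 2; x = 17
`z, x = x, z` → z = 17; x = 2
So z = 17

Answer: 17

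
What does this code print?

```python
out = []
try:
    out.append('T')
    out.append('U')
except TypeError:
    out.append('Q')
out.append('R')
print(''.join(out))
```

Execution trace: 'T' (try body) → 'U' (try body, no exception) → 'R' (after the try/except). Output: TUR

Answer: TUR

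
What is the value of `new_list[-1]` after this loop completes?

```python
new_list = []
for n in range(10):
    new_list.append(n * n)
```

Last element of squares 0 to 9
`new_list` takes the values: [] → [0] → [0, 1] → [0, 1, 4] → [0, 1, 4, 9] → [0, 1, 4, 9, 16] → [0, 1, 4, 9, 16, 25] → [0, 1, 4, 9, 16, 25, 36] → [0, 1, 4, 9, 16, 25, 36, 49] → [0, 1, 4, 9, 16, 25, 36, 49, 64] → [0, 1, 4, 9, 16, 25, 36, 49, 64, 81]
So `new_list[-1]` = 81

Answer: 81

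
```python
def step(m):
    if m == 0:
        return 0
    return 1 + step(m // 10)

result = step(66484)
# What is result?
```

Count of digits of 66484: 5

Answer: 5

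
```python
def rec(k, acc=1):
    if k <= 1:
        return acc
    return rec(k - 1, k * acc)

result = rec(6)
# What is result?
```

Accumulator trace (n, acc): (6, 1) -> (5, 6) -> (4, 30) -> (3, 120) -> (2, 360) -> (1, 720) -> return 720

Answer: 720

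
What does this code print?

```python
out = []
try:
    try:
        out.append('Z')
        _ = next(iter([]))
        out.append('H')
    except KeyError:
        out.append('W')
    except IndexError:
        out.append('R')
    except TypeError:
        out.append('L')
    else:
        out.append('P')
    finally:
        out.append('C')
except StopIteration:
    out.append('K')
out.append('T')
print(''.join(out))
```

Execution trace: 'Z' (try body) → 'C' (finally) → 'K' (outer except StopIteration) → 'T' (after the try/except). Output: ZCKT

Answer: ZCKT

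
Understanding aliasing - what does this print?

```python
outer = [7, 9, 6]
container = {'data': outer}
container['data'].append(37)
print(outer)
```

Key concept: dict holds reference to list.
Step by step:
`outer = [7, 9, 6]` → outer = [7, 9, 6]
`container = {'data': outer}` → container = {'data': [7, 9, 6]}
`container['data'].append(37)` → outer = [7, 9, 6, 37]; container = {'data': [7, 9, 6, 37]}
`print(outer)` → prints [7, 9, 6, 37]

Answer: [7, 9, 6, 37]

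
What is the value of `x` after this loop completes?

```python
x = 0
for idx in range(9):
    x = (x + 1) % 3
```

Increment mod 3, 9 times = 0
`x` takes the values: 0 → 1 → 2 → 0 → 1 → 2 → 0 → 1 → 2 → 0

Answer: 0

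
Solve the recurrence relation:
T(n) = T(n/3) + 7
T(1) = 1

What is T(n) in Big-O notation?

Each step divides n by 3 and adds 7. After log_3(n) steps we reach T(1)=1. So T(n) = 7·log_3(n) + 1 = O(log n).

Answer: O(log n)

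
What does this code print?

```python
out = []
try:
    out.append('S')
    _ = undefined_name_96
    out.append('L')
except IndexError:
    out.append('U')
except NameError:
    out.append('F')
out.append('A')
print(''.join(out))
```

Execution trace: 'S' (try body) → 'F' (except NameError) → 'A' (after the try/except). Output: SFA

Answer: SFA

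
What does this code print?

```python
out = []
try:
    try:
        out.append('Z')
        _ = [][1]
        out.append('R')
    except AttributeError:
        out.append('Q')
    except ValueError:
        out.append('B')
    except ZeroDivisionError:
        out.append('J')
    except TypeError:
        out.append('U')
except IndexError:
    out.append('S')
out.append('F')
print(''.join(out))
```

Execution trace: 'Z' (try body) → 'S' (outer except IndexError) → 'F' (after the try/except). Output: ZSF

Answer: ZSF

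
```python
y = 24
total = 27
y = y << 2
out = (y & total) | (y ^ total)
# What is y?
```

Trace:
`y = 24` → y = 24
`total = 27` → total = 27
`y = y << 2` → y = 96
`out = (y & total) | (y ^ total)` → out = 123
So y = 96

Answer: 96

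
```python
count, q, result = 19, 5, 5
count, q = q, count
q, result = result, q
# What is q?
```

Trace:
`count, q, result = 19, 5, 5` → count = 19; q = 5; result = 5
`count, q = q, count` → count = 5; q = 19
`q, result = result, q` → q = 5; result = 19
So q = 5

Answer: 5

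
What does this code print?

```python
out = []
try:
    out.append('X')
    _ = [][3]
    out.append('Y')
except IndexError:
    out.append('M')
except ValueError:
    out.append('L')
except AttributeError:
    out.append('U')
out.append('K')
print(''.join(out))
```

Execution trace: 'X' (try body) → 'M' (except IndexError) → 'K' (after the try/except). Output: XMK

Answer: XMK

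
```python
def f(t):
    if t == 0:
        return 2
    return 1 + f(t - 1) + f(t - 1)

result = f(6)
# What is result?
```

f(t) = 1 + 2·f(t-1), f(0)=2. Closed form: (2+1)·2^6 - 1 = 191.

Answer: 191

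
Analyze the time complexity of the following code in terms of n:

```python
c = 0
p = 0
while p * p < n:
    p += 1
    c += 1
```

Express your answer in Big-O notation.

Each loop level contributes: √n. Multiplying the contributions gives O(√n).

Answer: O(√n)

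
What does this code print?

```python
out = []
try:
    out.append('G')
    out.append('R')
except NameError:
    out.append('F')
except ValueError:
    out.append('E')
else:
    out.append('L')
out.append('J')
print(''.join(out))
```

Execution trace: 'G' (try body) → 'R' (try body, no exception) → 'L' (else) → 'J' (after the try/except). Output: GRLJ

Answer: GRLJ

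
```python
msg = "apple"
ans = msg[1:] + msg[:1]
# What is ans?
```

Trace:
`msg = "apple"` → msg = 'apple'
`ans = msg[1:] + msg[:1]` → ans = 'pplea'
So ans = 'pplea'

Answer: 'pplea'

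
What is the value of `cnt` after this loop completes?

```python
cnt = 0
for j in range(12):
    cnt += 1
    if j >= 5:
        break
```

Loop breaks when j reaches 5, cnt is 6
`cnt` takes the values: 0 → 1 → 2 → 3 → 4 → 5 → 6

Answer: 6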